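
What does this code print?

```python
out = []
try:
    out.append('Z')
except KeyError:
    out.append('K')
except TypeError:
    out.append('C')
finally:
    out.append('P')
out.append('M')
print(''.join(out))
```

Execution trace: 'Z' (try body, no exception) → 'P' (finally) → 'M' (after the try/except). Output: ZPM

Answer: ZPM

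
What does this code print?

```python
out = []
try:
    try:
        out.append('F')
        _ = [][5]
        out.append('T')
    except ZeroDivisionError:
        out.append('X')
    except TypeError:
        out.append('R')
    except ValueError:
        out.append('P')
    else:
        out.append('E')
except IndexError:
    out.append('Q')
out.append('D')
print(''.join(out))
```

Execution trace: 'F' (try body) → 'Q' (outer except IndexError) → 'D' (after the try/except). Output: FQD

Answer: FQD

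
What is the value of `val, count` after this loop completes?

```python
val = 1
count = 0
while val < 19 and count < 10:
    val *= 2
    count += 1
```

Double until >= 19 or 10 iterations
`val, count` takes the values: (1, 0) → (2, 0) → (2, 1) → (4, 1) → (4, 2) → (8, 2) → (8, 3) → (16, 3) → (16, 4) → (32, 4) → (32, 5)

Answer: 32, 5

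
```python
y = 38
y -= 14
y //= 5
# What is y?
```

Trace:
`y = 38` → y = 38
`y -= 14` → y = 24
`y //= 5` → y = 4
So y = 4

Answer: 4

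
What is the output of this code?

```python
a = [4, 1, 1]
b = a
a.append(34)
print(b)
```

Key concept: basic list aliasing.
Step by step:
`a = [4, 1, 1]` → a = [4, 1, 1]
`b = a` → b = [4, 1, 1] (same object as a)
`a.append(34)` → a = [4, 1, 1, 34] (same object as b); b = [4, 1, 1, 34] (same object as a)
`print(b)` → prints [4, 1, 1, 34]

Answer: [4, 1, 1, 34]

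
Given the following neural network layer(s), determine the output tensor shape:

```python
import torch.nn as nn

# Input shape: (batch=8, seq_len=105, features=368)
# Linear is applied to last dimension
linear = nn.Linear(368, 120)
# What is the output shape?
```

Input: (8, 105, 368) -> Output: (8, 105, 120)

Answer: (8, 105, 120)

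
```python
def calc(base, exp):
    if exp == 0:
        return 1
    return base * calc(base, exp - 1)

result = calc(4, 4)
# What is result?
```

calc(4, 4) = 4 * 4 * 4 * 4 = 256

Answer: 256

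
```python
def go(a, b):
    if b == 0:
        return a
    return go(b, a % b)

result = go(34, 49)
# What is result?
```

go(34, 49) -> go(49, 34) -> go(34, 15) -> go(15, 4) -> go(4, 3) -> go(3, 1) -> go(1, 0) -> 1

Answer: 1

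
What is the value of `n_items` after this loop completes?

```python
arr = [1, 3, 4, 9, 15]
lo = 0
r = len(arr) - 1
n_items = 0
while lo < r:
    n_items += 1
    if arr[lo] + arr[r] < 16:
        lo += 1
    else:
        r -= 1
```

Steps to find pair summing to 16
`n_items` takes the values: 0 → 1 → 2 → 3 → 4

Answer: 4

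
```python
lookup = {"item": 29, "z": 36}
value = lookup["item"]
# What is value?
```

Trace:
`lookup = {"item": 29, "z": 36}` → lookup = {'item': 29, 'z': 36}
`value = lookup["item"]` → value = 29
So value = 29

Answer: 29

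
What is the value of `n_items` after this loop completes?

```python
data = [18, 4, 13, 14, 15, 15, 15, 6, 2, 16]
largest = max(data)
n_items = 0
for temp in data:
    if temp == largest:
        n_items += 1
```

Count of max value 18 in [18, 4, 13, 14, 15, 15, 15, 6, 2, 16]
`n_items` takes the values: 0 → 1

Answer: 1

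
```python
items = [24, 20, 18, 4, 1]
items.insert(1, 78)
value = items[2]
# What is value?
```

Trace:
`items = [24, 20, 18, 4, 1]` → items = [24, 20, 18, 4, 1]
`items.insert(1, 78)` → items = [24, 78, 20, 18, 4, 1]
`value = items[2]` → value = 20
So value = 20

Answer: 20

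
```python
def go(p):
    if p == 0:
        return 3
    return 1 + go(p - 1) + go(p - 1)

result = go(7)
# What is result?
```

go(p) = 1 + 2·go(p-1), go(0)=3. Closed form: (3+1)·2^7 - 1 = 511.

Answer: 511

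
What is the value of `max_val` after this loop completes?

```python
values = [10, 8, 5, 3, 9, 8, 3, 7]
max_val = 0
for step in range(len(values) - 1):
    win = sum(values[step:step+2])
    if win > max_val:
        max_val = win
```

Max sum of 2-element window in [10, 8, 5, 3, 9, 8, 3, 7]
`max_val` takes the values: 0 → 18

Answer: 18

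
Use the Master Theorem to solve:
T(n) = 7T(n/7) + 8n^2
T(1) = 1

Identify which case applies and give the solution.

a=7, b=7, f(n)=8n^2. log_7(7) = 1. Since c=2 > 1 and the regularity condition holds (7(n/7)^2 = (7/7^2)n^2 with 7/7^2 < 1), Case 3 applies: T(n) = Θ(f(n)) = O(n^2).

Answer: O(n^2) - Case 3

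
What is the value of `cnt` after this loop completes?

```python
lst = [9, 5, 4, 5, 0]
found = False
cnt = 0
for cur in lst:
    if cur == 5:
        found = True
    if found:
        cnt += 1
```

Count elements after first 5 in [9, 5, 4, 5, 0]
`cnt` takes the values: 0 → 1 → 2 → 3 → 4

Answer: 4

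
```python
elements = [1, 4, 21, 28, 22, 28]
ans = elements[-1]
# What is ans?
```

Trace:
`elements = [1, 4, 21, 28, 22, 28]` → elements = [1, 4, 21, 28, 22, 28]
`ans = elements[-1]` → ans = 28
So ans = 28

Answer: 28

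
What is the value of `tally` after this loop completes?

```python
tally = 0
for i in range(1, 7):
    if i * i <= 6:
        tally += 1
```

Count numbers where i² ≤ 6
`tally` takes the values: 0 → 1 → 2

Answer: 2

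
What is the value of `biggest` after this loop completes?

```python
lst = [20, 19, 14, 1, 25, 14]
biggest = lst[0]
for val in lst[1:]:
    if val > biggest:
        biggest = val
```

Maximum of [20, 19, 14, 1, 25, 14]
`biggest` takes the values: 20 → 25

Answer: 25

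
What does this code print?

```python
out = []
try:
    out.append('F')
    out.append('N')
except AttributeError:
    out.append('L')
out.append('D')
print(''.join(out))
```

Execution trace: 'F' (try body) → 'N' (try body, no exception) → 'D' (after the try/except). Output: FND

Answer: FND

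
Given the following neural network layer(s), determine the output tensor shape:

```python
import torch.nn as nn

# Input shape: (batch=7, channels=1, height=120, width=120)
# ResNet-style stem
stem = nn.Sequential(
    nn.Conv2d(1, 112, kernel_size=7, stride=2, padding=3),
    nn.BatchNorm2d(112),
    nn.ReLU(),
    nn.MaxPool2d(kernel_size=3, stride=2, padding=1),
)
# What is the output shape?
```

Input: (7, 1, 120, 120) -> after Conv2d 7x7 stride=2: (7, 112, 60, 60) -> Output: (7, 112, 30, 30)

Answer: (7, 112, 30, 30)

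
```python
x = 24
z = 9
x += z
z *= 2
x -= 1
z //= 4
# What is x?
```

Trace:
`x = 24` → x = 24
`z = 9` → z = 9
`x += z` → x = 33
`z *= 2` → z = 18
`x -= 1` → x = 32
`z //= 4` → z = 4
So x = 32

Answer: 32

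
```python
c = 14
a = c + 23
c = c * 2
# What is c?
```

Trace:
`c = 14` → c = 14
`a = c + 23` → a = 37
`c = c * 2` → c = 28
So c = 28

Answer: 28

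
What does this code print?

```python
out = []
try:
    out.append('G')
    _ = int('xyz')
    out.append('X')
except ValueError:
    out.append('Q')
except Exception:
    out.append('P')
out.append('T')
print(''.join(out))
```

Execution trace: 'G' (try body) → 'Q' (except ValueError) → 'T' (after the try/except). Output: GQT

Answer: GQT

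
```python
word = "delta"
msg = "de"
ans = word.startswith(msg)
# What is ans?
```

Trace:
`word = "delta"` → word = 'delta'
`msg = "de"` → msg = 'de'
`ans = word.startswith(msg)` → ans = True
So ans = True

Answer: True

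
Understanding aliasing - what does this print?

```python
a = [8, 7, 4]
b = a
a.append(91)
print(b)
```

Key concept: basic list aliasing.
Step by step:
`a = [8, 7, 4]` → a = [8, 7, 4]
`b = a` → b = [8, 7, 4] (same object as a)
`a.append(91)` → a = [8, 7, 4, 91] (same object as b); b = [8, 7, 4, 91] (same object as a)
`print(b)` → prints [8, 7, 4, 91]

Answer: [8, 7, 4, 91]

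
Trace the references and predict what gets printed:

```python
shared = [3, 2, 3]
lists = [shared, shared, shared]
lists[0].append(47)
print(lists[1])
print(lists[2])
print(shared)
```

Key concept: list of same reference.
Step by step:
`shared = [3, 2, 3]` → shared = [3, 2, 3]
`lists = [shared, shared, shared]` → lists = [[3, 2, 3], [3, 2, 3], [3, 2, 3]]
`lists[0].append(47)` → shared = [3, 2, 3, 47]; lists = [[3, 2, 3, 47], [3, 2, 3, 47], [3, 2, 3, 47]]
`print(lists[1])` → prints [3, 2, 3, 47]
`print(lists[2])` → prints [3, 2, 3, 47]
`print(shared)` → prints [3, 2, 3, 47]

Answer:
[3, 2, 3, 47]
[3, 2, 3, 47]
[3, 2, 3, 47]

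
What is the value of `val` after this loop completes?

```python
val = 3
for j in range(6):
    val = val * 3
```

Multiply by 3, 6 times: 3 * 3^6 = 2187
`val` takes the values: 3 → 9 → 27 → 81 → 243 → 729 → 2187

Answer: 2187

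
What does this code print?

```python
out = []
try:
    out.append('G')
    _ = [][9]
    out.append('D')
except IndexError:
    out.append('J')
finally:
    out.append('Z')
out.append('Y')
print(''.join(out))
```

Execution trace: 'G' (try body) → 'J' (except IndexError) → 'Z' (finally) → 'Y' (after the try/except). Output: GJZY

Answer: GJZY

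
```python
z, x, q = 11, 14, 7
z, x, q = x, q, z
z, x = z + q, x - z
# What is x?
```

Trace:
`z, x, q = 11, 14, 7` → z = 11; x = 14; q = 7
`z, x, q = x, q, z` → z = 14; x = 7; q = 11
`z, x = z + q, x - z` → z = 25; x = -7
So x = -7

Answer: -7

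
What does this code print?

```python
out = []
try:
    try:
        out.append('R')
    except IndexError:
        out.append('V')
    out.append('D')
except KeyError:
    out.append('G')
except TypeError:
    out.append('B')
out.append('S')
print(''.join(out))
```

Execution trace: 'R' (inner try body, no exception) → 'D' (try body, no exception) → 'S' (after the try/except). Output: RDS

Answer: RDS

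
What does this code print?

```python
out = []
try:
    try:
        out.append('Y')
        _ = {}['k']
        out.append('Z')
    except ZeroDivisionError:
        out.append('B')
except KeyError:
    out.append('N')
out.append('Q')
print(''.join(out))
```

Execution trace: 'Y' (try body) → 'N' (outer except KeyError) → 'Q' (after the try/except). Output: YNQ

Answer: YNQ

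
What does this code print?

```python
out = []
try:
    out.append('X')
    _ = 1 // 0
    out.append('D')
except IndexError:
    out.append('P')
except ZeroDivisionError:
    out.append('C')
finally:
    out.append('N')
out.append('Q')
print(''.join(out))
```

Execution trace: 'X' (try body) → 'C' (except ZeroDivisionError) → 'N' (finally) → 'Q' (after the try/except). Output: XCNQ

Answer: XCNQ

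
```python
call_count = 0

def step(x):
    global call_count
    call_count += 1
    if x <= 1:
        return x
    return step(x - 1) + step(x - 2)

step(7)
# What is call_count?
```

Calls(x) = 1 + Calls(x-1) + Calls(x-2); Calls(0)=Calls(1)=1. For x=7 this gives 41.

Answer: 41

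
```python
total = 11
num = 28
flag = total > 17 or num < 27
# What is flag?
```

Trace:
`total = 11` → total = 11
`num = 28` → num = 28
`flag = total > 17 or num < 27` → flag = False
So flag = False

Answer: False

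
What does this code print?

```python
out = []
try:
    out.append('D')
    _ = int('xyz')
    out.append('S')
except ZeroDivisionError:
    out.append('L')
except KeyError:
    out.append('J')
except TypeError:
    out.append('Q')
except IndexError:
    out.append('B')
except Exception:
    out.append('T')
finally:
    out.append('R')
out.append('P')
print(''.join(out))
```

Execution trace: 'D' (try body) → 'T' (except Exception) → 'R' (finally) → 'P' (after the try/except). Output: DTRP

Answer: DTRP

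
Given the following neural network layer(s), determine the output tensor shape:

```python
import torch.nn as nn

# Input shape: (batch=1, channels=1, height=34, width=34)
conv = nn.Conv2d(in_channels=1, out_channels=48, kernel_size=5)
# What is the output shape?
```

Input: (1, 1, 34, 34) -> Output: (1, 48, 30, 30)

Answer: (1, 48, 30, 30)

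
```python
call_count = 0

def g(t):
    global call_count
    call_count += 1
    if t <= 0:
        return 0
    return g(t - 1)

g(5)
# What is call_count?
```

Linear recursion stepping by 1: 6 calls from t=5 down to ≤0.

Answer: 6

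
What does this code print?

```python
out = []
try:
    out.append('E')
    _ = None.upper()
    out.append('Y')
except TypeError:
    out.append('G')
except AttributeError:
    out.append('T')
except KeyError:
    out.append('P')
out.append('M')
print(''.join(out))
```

Execution trace: 'E' (try body) → 'T' (except AttributeError) → 'M' (after the try/except). Output: ETM

Answer: ETM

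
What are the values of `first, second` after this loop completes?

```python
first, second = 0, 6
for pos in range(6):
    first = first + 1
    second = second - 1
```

first goes 0→6, second goes 6→0
`first, second` takes the values: (0, 6) → (1, 6) → (1, 5) → (2, 5) → (2, 4) → (3, 4) → (3, 3) → (4, 3) → (4, 2) → (5, 2) → (5, 1) → (6, 1) → (6, 0)

Answer: 6, 0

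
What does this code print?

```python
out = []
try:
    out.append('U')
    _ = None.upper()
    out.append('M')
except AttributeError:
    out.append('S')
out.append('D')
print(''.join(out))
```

Execution trace: 'U' (try body) → 'S' (except AttributeError) → 'D' (after the try/except). Output: USD

Answer: USD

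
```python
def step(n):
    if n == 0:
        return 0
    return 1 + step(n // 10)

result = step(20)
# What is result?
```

Count of digits of 20: 2

Answer: 2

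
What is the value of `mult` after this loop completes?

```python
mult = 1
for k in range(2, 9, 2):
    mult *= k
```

Product of even numbers 2 to 8
`mult` takes the values: 1 → 2 → 8 → 48 → 384

Answer: 384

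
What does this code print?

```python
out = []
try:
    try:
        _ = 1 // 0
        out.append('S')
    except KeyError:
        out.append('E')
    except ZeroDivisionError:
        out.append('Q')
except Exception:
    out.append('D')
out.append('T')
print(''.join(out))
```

Execution trace: 'Q' (inner except ZeroDivisionError) → 'T' (after the try/except). Output: QT

Answer: QT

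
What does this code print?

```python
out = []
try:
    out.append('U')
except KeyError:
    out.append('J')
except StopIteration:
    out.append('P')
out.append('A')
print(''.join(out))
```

Execution trace: 'U' (try body, no exception) → 'A' (after the try/except). Output: UA

Answer: UA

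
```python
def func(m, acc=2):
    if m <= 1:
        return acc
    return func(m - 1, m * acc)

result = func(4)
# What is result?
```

Accumulator trace (n, acc): (4, 2) -> (3, 8) -> (2, 24) -> (1, 48) -> return 48

Answer: 48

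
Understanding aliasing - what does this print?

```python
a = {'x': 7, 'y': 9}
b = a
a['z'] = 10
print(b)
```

Key concept: dict aliasing.
Step by step:
`a = {'x': 7, 'y': 9}` → a = {'x': 7, 'y': 9}
`b = a` → b = {'x': 7, 'y': 9} (same object as a)
`a['z'] = 10` → a = {'x': 7, 'y': 9, 'z': 10} (same object as b); b = {'x': 7, 'y': 9, 'z': 10} (same object as a)
`print(b)` → prints {'x': 7, 'y': 9, 'z': 10}

Answer: {'x': 7, 'y': 9, 'z': 10}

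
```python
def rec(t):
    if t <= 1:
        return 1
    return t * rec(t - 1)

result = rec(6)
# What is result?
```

rec(6) = 6 * 5 * 4 * 3 * 2 * 1 = 720

Answer: 720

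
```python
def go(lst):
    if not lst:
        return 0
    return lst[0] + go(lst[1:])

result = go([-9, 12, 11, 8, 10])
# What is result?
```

(-9) + 12 + 11 + 8 + 10 + 0 = 32

Answer: 32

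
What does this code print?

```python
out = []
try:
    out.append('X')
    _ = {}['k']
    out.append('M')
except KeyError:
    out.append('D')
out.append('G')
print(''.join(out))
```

Execution trace: 'X' (try body) → 'D' (except KeyError) → 'G' (after the try/except). Output: XDG

Answer: XDG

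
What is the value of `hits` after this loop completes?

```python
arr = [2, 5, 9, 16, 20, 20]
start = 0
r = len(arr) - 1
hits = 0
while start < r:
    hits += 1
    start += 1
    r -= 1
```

Iterations until pointers meet (list length 6)
`hits` takes the values: 0 → 1 → 2 → 3

Answer: 3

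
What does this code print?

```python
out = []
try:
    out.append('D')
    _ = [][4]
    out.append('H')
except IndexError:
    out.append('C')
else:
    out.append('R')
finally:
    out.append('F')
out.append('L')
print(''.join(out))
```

Execution trace: 'D' (try body) → 'C' (except IndexError) → 'F' (finally) → 'L' (after the try/except). Output: DCFL

Answer: DCFL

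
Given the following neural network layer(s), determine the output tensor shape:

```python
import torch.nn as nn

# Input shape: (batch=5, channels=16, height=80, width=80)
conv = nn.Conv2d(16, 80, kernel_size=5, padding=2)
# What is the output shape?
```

Input: (5, 16, 80, 80) -> Output: (5, 80, 80, 80)

Answer: (5, 80, 80, 80)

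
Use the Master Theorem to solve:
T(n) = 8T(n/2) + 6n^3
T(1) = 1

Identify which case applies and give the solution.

a=8, b=2, f(n)=6n^3. log_2(8) = 3. Since c=3 = 3, Case 2 applies: T(n) = Θ(n^log_b(a) · log n) = O(n^3 log n).

Answer: O(n^3 log n) - Case 2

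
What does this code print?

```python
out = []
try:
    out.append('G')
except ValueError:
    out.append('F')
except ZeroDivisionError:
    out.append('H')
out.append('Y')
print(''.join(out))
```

Execution trace: 'G' (try body, no exception) → 'Y' (after the try/except). Output: GY

Answer: GY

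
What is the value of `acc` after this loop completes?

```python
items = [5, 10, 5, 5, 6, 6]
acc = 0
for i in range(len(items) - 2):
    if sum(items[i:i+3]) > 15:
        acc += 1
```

Count windows with sum > 15
`acc` takes the values: 0 → 1 → 2 → 3 → 4

Answer: 4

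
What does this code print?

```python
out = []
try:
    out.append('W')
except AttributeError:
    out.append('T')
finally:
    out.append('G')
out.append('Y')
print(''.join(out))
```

Execution trace: 'W' (try body, no exception) → 'G' (finally) → 'Y' (after the try/except). Output: WGY

Answer: WGY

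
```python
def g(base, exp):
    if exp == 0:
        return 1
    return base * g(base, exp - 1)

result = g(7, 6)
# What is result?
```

g(7, 6) = 7 * 7 * 7 * 7 * 7 * 7 = 117649

Answer: 117649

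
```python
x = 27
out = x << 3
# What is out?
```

Trace:
`x = 27` → x = 27
`out = x << 3` → out = 216
So out = 216

Answer: 216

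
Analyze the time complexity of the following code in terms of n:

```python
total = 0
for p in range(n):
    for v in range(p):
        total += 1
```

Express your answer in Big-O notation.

Each loop level contributes: n × n. Multiplying the contributions gives O(n^2).

Answer: O(n^2)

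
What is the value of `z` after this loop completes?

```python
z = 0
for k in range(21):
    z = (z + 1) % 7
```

Increment mod 7, 21 times = 0
`z` takes the values: 0 → 1 → 2 → 3 → 4 → 5 → 6 → 0 → 1 → 2 → 3 → 4 → 5 → 6 → 0 → 1 → 2 → 3 → 4 → 5 → 6 → 0

Answer: 0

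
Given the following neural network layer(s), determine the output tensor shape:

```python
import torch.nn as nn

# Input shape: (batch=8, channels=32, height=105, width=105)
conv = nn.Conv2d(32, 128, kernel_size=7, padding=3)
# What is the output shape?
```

Input: (8, 32, 105, 105) -> Output: (8, 128, 105, 105)

Answer: (8, 128, 105, 105)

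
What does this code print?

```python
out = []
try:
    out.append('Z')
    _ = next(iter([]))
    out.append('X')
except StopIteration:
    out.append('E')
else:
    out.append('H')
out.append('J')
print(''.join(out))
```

Execution trace: 'Z' (try body) → 'E' (except StopIteration) → 'J' (after the try/except). Output: ZEJ

Answer: ZEJ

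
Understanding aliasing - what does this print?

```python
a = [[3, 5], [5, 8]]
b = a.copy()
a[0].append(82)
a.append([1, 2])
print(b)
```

Key concept: shallow copy with nested lists.
Step by step:
`a = [[3, 5], [5, 8]]` → a = [[3, 5], [5, 8]]
`b = a.copy()` → b = [[3, 5], [5, 8]]
`a[0].append(82)` → a = [[3, 5, 82], [5, 8]]; b = [[3, 5, 82], [5, 8]]
`a.append([1, 2])` → a = [[3, 5, 82], [5, 8], [1, 2]]
`print(b)` → prints [[3, 5, 82], [5, 8]]

Answer: [[3, 5, 82], [5, 8]]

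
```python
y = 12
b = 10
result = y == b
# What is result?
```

Trace:
`y = 12` → y = 12
`b = 10` → b = 10
`result = y == b` → result = False
So result = False

Answer: False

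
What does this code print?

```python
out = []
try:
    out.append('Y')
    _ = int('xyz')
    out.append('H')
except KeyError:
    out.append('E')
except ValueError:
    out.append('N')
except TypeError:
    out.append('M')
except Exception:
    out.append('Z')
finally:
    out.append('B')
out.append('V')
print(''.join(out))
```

Execution trace: 'Y' (try body) → 'N' (except ValueError) → 'B' (finally) → 'V' (after the try/except). Output: YNBV

Answer: YNBV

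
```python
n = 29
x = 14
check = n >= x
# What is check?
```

Trace:
`n = 29` → n = 29
`x = 14` → x = 14
`check = n >= x` → check = True
So check = True

Answer: True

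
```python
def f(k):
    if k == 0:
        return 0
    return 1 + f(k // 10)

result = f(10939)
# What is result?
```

Count of digits of 10939: 5

Answer: 5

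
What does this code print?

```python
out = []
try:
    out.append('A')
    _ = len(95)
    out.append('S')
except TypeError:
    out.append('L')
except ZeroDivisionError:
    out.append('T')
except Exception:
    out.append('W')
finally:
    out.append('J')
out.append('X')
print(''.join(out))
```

Execution trace: 'A' (try body) → 'L' (except TypeError) → 'J' (finally) → 'X' (after the try/except). Output: ALJX

Answer: ALJX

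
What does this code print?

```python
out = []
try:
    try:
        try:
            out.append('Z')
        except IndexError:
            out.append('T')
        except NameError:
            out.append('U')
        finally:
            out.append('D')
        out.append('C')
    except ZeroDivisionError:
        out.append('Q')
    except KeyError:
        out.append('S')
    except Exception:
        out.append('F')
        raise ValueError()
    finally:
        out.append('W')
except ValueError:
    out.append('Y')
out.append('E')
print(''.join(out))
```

Execution trace: 'Z' (inner try body, no exception) → 'D' (inner finally) → 'C' (try body, no exception) → 'W' (finally) → 'E' (after the try/except). Output: ZDCWE

Answer: ZDCWE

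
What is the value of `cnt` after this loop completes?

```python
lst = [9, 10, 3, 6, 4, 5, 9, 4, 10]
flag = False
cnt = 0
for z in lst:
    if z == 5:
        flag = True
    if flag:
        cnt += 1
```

Count elements after first 5 in [9, 10, 3, 6, 4, 5, 9, 4, 10]
`cnt` takes the values: 0 → 1 → 2 → 3 → 4

Answer: 4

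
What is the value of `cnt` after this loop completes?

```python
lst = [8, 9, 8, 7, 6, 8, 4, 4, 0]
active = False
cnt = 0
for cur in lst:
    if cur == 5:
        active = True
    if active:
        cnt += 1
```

Count elements after first 5 in [8, 9, 8, 7, 6, 8, 4, 4, 0]
`cnt` takes the values: 0

Answer: 0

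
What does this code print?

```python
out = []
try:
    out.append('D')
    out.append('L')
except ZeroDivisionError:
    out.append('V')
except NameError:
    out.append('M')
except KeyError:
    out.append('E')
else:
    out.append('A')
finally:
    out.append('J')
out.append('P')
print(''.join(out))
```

Execution trace: 'D' (try body) → 'L' (try body, no exception) → 'A' (else) → 'J' (finally) → 'P' (after the try/except). Output: DLAJP

Answer: DLAJP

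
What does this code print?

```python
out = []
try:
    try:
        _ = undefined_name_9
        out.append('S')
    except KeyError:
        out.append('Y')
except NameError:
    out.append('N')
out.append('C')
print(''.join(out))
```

Execution trace: 'N' (outer except NameError) → 'C' (after the try/except). Output: NC

Answer: NC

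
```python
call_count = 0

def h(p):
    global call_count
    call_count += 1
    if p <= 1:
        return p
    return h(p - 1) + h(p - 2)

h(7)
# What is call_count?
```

Calls(p) = 1 + Calls(p-1) + Calls(p-2); Calls(0)=Calls(1)=1. For p=7 this gives 41.

Answer: 41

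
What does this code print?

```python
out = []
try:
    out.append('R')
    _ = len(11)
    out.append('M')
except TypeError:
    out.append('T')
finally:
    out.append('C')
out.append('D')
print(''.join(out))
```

Execution trace: 'R' (try body) → 'T' (except TypeError) → 'C' (finally) → 'D' (after the try/except). Output: RTCD

Answer: RTCD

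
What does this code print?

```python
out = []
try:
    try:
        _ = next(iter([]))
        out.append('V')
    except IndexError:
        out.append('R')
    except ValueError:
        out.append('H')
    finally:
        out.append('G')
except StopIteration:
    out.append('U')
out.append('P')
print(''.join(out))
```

Execution trace: 'G' (inner finally) → 'U' (outer except StopIteration) → 'P' (after the try/except). Output: GUP

Answer: GUP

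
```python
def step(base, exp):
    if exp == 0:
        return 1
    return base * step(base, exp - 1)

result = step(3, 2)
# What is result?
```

step(3, 2) = 3 * 3 = 9

Answer: 9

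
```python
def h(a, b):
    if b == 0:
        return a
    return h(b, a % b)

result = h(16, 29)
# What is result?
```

h(16, 29) -> h(29, 16) -> h(16, 13) -> h(13, 3) -> h(3, 1) -> h(1, 0) -> 1

Answer: 1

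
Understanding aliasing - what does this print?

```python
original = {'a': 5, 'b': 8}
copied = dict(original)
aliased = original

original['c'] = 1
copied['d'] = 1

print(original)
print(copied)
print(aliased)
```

Key concept: dict() creates copy, assignment creates alias.
Step by step:
`original = {'a': 5, 'b': 8}` → original = {'a': 5, 'b': 8}
`copied = dict(original)` → copied = {'a': 5, 'b': 8}
`aliased = original` → aliased = {'a': 5, 'b': 8} (same object as original)
`original['c'] = 1` → original = {'a': 5, 'b': 8, 'c': 1} (same object as aliased); aliased = {'a': 5, 'b': 8, 'c': 1} (same object as original)
`copied['d'] = 1` → copied = {'a': 5, 'b': 8, 'd': 1}
`print(original)` → prints {'a': 5, 'b': 8, 'c': 1}
`print(copied)` → prints {'a': 5, 'b': 8, 'd': 1}
`print(aliased)` → prints {'a': 5, 'b': 8, 'c': 1}

Answer:
{'a': 5, 'b': 8, 'c': 1}
{'a': 5, 'b': 8, 'd': 1}
{'a': 5, 'b': 8, 'c': 1}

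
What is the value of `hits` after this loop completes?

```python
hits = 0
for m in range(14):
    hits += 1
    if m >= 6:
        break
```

Loop breaks when m reaches 6, hits is 7
`hits` takes the values: 0 → 1 → 2 → 3 → 4 → 5 → 6 → 7

Answer: 7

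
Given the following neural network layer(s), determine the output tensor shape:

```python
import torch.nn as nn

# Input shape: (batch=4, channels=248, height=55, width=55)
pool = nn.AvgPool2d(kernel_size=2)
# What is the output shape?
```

Input: (4, 248, 55, 55) -> Output: (4, 248, 27, 27)

Answer: (4, 248, 27, 27)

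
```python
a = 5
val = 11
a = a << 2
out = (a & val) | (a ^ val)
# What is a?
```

Trace:
`a = 5` → a = 5
`val = 11` → val = 11
`a = a << 2` → a = 20
`out = (a & val) | (a ^ val)` → out = 31
So a = 20

Answer: 20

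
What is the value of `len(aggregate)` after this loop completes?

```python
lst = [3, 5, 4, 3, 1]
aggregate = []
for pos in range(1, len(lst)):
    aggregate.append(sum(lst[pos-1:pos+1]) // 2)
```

Number of 2-element averages
`aggregate` takes the values: [] → [4] → [4, 4] → [4, 4, 3] → [4, 4, 3, 2]
So `len(aggregate)` = 4

Answer: 4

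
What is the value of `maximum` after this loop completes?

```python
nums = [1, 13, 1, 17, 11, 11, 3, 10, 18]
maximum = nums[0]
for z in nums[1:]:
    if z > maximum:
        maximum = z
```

Maximum of [1, 13, 1, 17, 11, 11, 3, 10, 18]
`maximum` takes the values: 1 → 13 → 17 → 18

Answer: 18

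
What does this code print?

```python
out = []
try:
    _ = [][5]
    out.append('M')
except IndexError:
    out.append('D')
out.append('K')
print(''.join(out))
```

Execution trace: 'D' (except IndexError) → 'K' (after the try/except). Output: DK

Answer: DK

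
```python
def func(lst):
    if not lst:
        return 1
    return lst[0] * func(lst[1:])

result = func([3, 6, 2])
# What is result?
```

Product over [3, 6, 2] = 3 * 6 * 2 = 36

Answer: 36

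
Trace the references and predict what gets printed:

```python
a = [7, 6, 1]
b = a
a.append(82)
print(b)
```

Key concept: basic list aliasing.
Step by step:
`a = [7, 6, 1]` → a = [7, 6, 1]
`b = a` → b = [7, 6, 1] (same object as a)
`a.append(82)` → a = [7, 6, 1, 82] (same object as b); b = [7, 6, 1, 82] (same object as a)
`print(b)` → prints [7, 6, 1, 82]

Answer: [7, 6, 1, 82]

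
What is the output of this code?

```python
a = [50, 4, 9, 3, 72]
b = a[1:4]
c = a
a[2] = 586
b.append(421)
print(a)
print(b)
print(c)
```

Key concept: slice vs alias.
Step by step:
`a = [50, 4, 9, 3, 72]` → a = [50, 4, 9, 3, 72]
`b = a[1:4]` → b = [4, 9, 3]
`c = a` → c = [50, 4, 9, 3, 72] (same object as a)
`a[2] = 586` → a = [50, 4, 586, 3, 72] (same object as c); c = [50, 4, 586, 3, 72] (same object as a)
`b.append(421)` → b = [4, 9, 3, 421]
`print(a)` → prints [50, 4, 586, 3, 72]
`print(b)` → prints [4, 9, 3, 421]
`print(c)` → prints [50, 4, 586, 3, 72]

Answer:
[50, 4, 586, 3, 72]
[4, 9, 3, 421]
[50, 4, 586, 3, 72]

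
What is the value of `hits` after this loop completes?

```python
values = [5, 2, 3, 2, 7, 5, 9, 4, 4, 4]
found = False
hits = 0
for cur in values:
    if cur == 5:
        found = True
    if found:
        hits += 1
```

Count elements after first 5 in [5, 2, 3, 2, 7, 5, 9, 4, 4, 4]
`hits` takes the values: 0 → 1 → 2 → 3 → 4 → 5 → 6 → 7 → 8 → 9 → 10

Answer: 10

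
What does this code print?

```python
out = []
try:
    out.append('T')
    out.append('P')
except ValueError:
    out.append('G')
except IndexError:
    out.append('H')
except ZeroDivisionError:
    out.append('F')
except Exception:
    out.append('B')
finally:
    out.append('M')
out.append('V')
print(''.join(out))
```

Execution trace: 'T' (try body) → 'P' (try body, no exception) → 'M' (finally) → 'V' (after the try/except). Output: TPMV

Answer: TPMV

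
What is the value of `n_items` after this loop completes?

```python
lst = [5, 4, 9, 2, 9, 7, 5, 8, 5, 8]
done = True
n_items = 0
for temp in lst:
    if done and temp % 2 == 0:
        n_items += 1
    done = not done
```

Count even values at even positions
`n_items` takes the values: 0

Answer: 0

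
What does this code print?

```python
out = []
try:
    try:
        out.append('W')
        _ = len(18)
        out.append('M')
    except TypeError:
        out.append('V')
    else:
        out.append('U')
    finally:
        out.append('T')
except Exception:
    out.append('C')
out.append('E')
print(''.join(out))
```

Execution trace: 'W' (inner try body) → 'V' (inner except TypeError) → 'T' (inner finally) → 'E' (after the try/except). Output: WVTE

Answer: WVTE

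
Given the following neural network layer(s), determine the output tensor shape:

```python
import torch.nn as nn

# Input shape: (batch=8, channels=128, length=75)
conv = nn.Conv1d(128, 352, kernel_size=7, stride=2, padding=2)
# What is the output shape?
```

Input: (8, 128, 75) -> Output: (8, 352, 37)

Answer: (8, 352, 37)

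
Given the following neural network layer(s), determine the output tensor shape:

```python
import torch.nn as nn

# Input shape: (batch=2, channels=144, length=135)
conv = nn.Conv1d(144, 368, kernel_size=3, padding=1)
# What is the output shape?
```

Input: (2, 144, 135) -> Output: (2, 368, 135)

Answer: (2, 368, 135)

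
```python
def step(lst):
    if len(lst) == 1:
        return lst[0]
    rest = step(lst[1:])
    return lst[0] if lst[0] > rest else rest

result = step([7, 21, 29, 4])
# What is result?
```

Recursive max over [7, 21, 29, 4] = 29

Answer: 29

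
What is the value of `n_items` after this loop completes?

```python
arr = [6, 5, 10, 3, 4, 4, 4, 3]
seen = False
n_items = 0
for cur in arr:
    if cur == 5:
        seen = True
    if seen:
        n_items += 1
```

Count elements after first 5 in [6, 5, 10, 3, 4, 4, 4, 3]
`n_items` takes the values: 0 → 1 → 2 → 3 → 4 → 5 → 6 → 7

Answer: 7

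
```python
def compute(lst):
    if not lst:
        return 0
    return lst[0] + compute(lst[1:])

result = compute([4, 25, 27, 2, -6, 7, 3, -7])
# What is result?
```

4 + 25 + 27 + 2 + (-6) + 7 + 3 + (-7) + 0 = 55

Answer: 55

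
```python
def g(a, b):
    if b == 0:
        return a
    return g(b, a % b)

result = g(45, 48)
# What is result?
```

g(45, 48) -> g(48, 45) -> g(45, 3) -> g(3, 0) -> 3

Answer: 3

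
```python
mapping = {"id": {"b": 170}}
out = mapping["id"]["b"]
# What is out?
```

Trace:
`mapping = {"id": {"b": 170}}` → mapping = {'id': {'b': 170}}
`out = mapping["id"]["b"]` → out = 170
So out = 170

Answer: 170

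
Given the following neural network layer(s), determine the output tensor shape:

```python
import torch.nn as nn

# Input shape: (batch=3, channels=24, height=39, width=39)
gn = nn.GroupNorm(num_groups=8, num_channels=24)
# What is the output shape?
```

Input: (3, 24, 39, 39) -> Output: (3, 24, 39, 39)

Answer: (3, 24, 39, 39)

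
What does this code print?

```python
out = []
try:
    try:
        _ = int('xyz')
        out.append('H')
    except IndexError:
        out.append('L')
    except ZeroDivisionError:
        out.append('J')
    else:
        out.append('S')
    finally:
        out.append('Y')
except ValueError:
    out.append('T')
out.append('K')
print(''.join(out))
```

Execution trace: 'Y' (finally) → 'T' (outer except ValueError) → 'K' (after the try/except). Output: YTK

Answer: YTK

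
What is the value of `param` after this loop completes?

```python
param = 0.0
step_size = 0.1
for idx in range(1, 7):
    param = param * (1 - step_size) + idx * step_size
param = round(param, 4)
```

Moving average with lr=0.1
`param` takes the values: 0.0 → 0.1 → 0.29 → 0.561 → 0.9049 → 1.31441 → 1.782969 → 1.783

Answer: 1.783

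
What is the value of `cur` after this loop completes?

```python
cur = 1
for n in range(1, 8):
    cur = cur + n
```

Start at 1, add 1 through 7
`cur` takes the values: 1 → 2 → 4 → 7 → 11 → 16 → 22 → 29

Answer: 29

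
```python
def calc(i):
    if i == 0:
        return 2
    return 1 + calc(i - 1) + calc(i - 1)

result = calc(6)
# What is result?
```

calc(i) = 1 + 2·calc(i-1), calc(0)=2. Closed form: (2+1)·2^6 - 1 = 191.

Answer: 191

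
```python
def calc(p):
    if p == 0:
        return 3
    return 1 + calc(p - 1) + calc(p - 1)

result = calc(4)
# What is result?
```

calc(p) = 1 + 2·calc(p-1), calc(0)=3. Closed form: (3+1)·2^4 - 1 = 63.

Answer: 63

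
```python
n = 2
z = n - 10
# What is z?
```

Trace:
`n = 2` → n = 2
`z = n - 10` → z = -8
So z = -8

Answer: -8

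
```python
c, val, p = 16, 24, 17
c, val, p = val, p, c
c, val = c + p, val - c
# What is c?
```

Trace:
`c, val, p = 16, 24, 17` → c = 16; val = 24; p = 17
`c, val, p = val, p, c` → c = 24; val = 17; p = 16
`c, val = c + p, val - c` → c = 40; val = -7
So c = 40

Answer: 40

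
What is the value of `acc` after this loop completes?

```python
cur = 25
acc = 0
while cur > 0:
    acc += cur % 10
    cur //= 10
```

Sum digits of 25
`acc` takes the values: 0 → 5 → 7

Answer: 7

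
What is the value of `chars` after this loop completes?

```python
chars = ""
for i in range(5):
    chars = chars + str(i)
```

Concatenate digits 0 to 4
`chars` takes the values: "" → "0" → "01" → "012" → "0123" → "01234"

Answer: "01234"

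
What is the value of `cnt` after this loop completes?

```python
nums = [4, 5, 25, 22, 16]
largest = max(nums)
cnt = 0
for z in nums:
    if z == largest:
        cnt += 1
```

Count of max value 25 in [4, 5, 25, 22, 16]
`cnt` takes the values: 0 → 1

Answer: 1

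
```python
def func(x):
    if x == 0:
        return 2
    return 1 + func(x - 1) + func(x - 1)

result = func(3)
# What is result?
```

func(x) = 1 + 2·func(x-1), func(0)=2. Closed form: (2+1)·2^3 - 1 = 23.

Answer: 23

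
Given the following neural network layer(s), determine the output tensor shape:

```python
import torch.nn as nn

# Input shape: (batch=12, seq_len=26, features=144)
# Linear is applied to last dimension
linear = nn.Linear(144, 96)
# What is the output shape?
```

Input: (12, 26, 144) -> Output: (12, 26, 96)

Answer: (12, 26, 96)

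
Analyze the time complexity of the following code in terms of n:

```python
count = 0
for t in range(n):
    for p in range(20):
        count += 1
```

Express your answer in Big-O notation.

Each loop level contributes: n × 1. Multiplying the contributions gives O(n).

Answer: O(n)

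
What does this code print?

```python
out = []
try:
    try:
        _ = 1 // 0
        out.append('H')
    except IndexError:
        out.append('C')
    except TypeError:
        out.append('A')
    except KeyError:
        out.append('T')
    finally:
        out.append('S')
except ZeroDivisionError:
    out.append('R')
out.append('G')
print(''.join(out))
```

Execution trace: 'S' (finally) → 'R' (outer except ZeroDivisionError) → 'G' (after the try/except). Output: SRG

Answer: SRG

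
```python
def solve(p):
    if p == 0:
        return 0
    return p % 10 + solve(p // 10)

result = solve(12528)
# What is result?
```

Sum of digits of 12528: 8 + 2 + 5 + 2 + 1 = 18

Answer: 18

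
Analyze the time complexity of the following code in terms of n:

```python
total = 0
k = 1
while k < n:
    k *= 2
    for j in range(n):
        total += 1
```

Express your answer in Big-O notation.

Each loop level contributes: log n × n. Multiplying the contributions gives O(n log n).

Answer: O(n log n)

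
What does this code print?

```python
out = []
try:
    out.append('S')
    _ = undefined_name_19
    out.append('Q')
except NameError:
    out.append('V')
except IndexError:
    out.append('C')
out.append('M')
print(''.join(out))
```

Execution trace: 'S' (try body) → 'V' (except NameError) → 'M' (after the try/except). Output: SVM

Answer: SVM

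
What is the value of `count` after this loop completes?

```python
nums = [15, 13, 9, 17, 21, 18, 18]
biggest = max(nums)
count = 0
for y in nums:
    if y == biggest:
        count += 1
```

Count of max value 21 in [15, 13, 9, 17, 21, 18, 18]
`count` takes the values: 0 → 1

Answer: 1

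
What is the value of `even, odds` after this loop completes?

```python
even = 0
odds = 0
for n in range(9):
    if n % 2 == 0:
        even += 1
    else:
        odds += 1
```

Count evens and odds in range(9)
`even, odds` takes the values: (0, 0) → (1, 0) → (1, 1) → (2, 1) → (2, 2) → (3, 2) → (3, 3) → (4, 3) → (4, 4) → (5, 4)

Answer: 5, 4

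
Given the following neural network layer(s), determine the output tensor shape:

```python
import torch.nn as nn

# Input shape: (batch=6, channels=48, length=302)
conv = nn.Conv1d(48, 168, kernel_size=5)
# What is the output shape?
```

Input: (6, 48, 302) -> Output: (6, 168, 298)

Answer: (6, 168, 298)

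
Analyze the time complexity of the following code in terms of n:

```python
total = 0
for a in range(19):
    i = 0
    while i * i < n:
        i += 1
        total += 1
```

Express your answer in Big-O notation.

Each loop level contributes: 1 × √n. Multiplying the contributions gives O(√n).

Answer: O(√n)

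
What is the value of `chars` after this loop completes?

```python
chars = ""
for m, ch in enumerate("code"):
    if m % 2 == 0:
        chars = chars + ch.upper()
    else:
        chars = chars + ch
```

Uppercase even positions in 'code'
`chars` takes the values: "" → "C" → "Co" → "CoD" → "CoDe"

Answer: "CoDe"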